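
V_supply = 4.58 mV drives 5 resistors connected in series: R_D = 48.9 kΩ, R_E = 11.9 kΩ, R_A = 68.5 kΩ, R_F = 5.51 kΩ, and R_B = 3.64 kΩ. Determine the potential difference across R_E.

V ≈ 0.394 mV

Series total: ΣR = 48.9 + 11.9 + 68.5 + 5.51 + 3.64 = 138.4 kΩ.
V = V_supply · R/ΣR = 4.58 × 0.08595 = 0.3937 mV.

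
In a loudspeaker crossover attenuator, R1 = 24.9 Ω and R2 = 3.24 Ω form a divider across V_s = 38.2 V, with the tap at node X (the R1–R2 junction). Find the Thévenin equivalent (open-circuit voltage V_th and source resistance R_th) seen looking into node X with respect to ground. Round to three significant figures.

V_th is the unloaded tap voltage: V_s · R2/(R1+R2) = 38.2 × 0.1151 = 4.398 V.
Zeroing V_s shorts the top of R1 to ground, so R_th = R1 ‖ R2 = 2.867 Ω.

V_th ≈ 4.40 V, R_th ≈ 2.87 Ω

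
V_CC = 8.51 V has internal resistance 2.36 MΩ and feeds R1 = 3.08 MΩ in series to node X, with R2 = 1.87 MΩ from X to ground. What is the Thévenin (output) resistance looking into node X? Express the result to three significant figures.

R_th ≈ 1.39 MΩ

R1' = 2.36 + 3.08 = 5.440 MΩ (source resistance + R1).
Zeroing V_CC shorts the top of R1' to ground, so R_th = R1' ‖ R2 = 1.392 MΩ.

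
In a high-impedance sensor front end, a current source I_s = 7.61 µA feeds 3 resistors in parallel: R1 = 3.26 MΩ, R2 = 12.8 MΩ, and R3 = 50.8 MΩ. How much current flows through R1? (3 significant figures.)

I ≈ 5.77 µA

Total conductance ΣG = 1/3.26 + 1/12.8 + 1/50.8 = 0.4046 (units of 1/MΩ).
R1 takes the fraction G_k/ΣG = 0.3067/0.4046 = 0.7582, so I = 7.61 × 0.7582 = 5.770 µA.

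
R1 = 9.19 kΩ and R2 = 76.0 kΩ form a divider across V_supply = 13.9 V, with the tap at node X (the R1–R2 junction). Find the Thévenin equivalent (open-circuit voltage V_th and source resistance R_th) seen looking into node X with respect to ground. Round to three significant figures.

With X open, the divider is unloaded: V_th = 13.9 × 76.0/85.19 = 12.40 V.
With V_supply suppressed (replaced by a short), R_th = R1 ‖ R2 = (9.190 × 76.0)/(9.190 + 76.0) = 8.199 kΩ.

V_th ≈ 12.4 V, R_th ≈ 8.20 kΩ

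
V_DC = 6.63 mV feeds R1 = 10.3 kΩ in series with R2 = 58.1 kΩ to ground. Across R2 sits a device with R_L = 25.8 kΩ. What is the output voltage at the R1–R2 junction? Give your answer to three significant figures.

V_out ≈ 4.21 mV

First combine the lower leg with the load: R2 ‖ R_L = 17.87 kΩ.
Voltage divider with the loaded lower leg: V_out = 6.63 × 17.87/(10.3 + 17.87) = 6.63 × 0.6343 = 4.206 mV.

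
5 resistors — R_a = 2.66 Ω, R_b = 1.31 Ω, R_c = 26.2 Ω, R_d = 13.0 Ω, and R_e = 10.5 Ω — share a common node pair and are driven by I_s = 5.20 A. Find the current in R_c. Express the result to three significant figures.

Conductances: ΣG = 1/2.66 + 1/1.31 + 1/26.2 + 1/13.0 + 1/10.5 = 1.350 (1/Ω).
By the current-divider rule, I = I_s · G_k/ΣG = 5.20 × 0.02828 = 0.1471 A.

I ≈ 0.147 A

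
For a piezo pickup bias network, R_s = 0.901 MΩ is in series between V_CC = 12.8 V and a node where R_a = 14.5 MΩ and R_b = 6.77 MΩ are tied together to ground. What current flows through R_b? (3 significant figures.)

I ≈ 1.58 µA

Combine the parallel branches: R_p = (1/14.5 + 1/6.77)⁻¹ = 4.615 MΩ.
V_A by voltage divider: V_A = 12.8 × 4.615/(0.901 + 4.615) = 10.71 V.
Branch current I = V_A/R_b = 10.71/6.77 = 1.582 µA.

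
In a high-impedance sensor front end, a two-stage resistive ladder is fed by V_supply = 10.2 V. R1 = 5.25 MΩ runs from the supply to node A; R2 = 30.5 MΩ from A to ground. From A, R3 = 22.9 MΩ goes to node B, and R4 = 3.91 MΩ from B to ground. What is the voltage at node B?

V_B ≈ 1.09 V

Node A sees R2 in parallel with the series input of stage 2, R3 + R4 = 26.81 MΩ.
R2 ‖ (R3+R4) = 14.27 MΩ.
V_A = 10.2 × 14.27/(5.25 + 14.27) = 7.456 V.
Then the unloaded second divider: V_B = V_A × R4/(R3+R4) = 7.456 × 0.1458 = 1.087 V.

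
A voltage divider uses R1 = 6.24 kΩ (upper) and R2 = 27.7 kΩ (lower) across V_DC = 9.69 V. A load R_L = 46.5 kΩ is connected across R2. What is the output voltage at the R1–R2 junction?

First combine the lower leg with the load: R2 ‖ R_L = 17.36 kΩ.
Now apply the divider: V_out = 9.69 × 0.7356 = 7.128 V.

V_out ≈ 7.13 V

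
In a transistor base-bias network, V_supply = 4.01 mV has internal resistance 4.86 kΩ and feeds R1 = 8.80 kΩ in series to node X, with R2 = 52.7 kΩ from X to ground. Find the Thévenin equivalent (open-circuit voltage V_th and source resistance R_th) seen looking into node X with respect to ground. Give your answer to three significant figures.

R1' = 4.86 + 8.80 = 13.66 kΩ (source resistance + R1).
With X open, the divider is unloaded: V_th = 4.01 × 52.7/66.36 = 3.185 mV.
Zeroing V_supply shorts the top of R1' to ground, so R_th = R1' ‖ R2 = 10.85 kΩ.

V_th ≈ 3.18 mV, R_th ≈ 10.8 kΩ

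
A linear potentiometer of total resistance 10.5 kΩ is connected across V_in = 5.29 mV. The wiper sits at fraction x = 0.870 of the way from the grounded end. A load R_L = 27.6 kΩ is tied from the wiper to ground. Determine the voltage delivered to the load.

V_out ≈ 4.41 mV

Split the track: R_lower = x·R_p = 9.135 kΩ, R_upper = (1−x)·R_p = 1.365 kΩ.
R_L loads the lower segment: effective lower R = 6.863 kΩ.
Then V_out = V_in · 6.863/(1.365 + 6.863) = 4.412 mV.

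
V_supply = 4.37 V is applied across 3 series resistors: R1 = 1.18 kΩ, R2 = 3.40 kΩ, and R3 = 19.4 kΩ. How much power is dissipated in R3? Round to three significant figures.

Series current I = V_supply/ΣR = 4.37/23.98 = 0.1822 mA.
P = I²R = 0.03321 × 19.4 = 0.6443 mW.

P ≈ 0.644 mW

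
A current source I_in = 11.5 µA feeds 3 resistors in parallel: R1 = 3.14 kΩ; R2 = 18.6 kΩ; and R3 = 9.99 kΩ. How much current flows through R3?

ΣG = 1/3.14 + 1/18.6 + 1/9.99 = 0.4723.
Current divider: I(R3) = I_in · G_k/ΣG = 11.5 × (0.1001/0.4723) = 11.5 × 0.2119 = 2.437 µA.

I ≈ 2.44 µA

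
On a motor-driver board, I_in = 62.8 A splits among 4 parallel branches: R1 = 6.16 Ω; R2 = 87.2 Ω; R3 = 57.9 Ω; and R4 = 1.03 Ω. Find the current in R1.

Total conductance ΣG = 1/6.16 + 1/87.2 + 1/57.9 + 1/1.03 = 1.162 (units of 1/Ω).
R1 takes the fraction G_k/ΣG = 0.1623/1.162 = 0.1397, so I = 62.8 × 0.1397 = 8.774 A.

I ≈ 8.77 A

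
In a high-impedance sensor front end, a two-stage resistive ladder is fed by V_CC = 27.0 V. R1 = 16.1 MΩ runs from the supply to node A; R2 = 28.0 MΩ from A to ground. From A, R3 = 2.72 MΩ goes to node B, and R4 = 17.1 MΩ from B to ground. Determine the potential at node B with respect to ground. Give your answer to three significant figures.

Node A sees R2 in parallel with the series input of stage 2, R3 + R4 = 19.82 MΩ.
R2 ‖ (R3+R4) = 11.61 MΩ.
So V_A = 27.0 × 0.4189 = 11.31 V.
Then the unloaded second divider: V_B = V_A × R4/(R3+R4) = 11.31 × 0.8628 = 9.758 V.

V_B ≈ 9.76 V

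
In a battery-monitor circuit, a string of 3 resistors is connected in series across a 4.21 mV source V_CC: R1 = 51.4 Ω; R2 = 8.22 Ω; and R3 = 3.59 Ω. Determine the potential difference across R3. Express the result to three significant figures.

V ≈ 0.239 mV

Total series resistance ΣR = 51.4 + 8.22 + 3.59 = 63.21 Ω.
V = V_CC · R/ΣR = 4.21 × 0.05679 = 0.2391 mV.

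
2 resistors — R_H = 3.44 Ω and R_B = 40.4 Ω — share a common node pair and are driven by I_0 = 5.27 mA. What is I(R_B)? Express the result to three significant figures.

I ≈ 0.414 mA

With just two branches, the current splits inversely with resistance.
I(R_B) = 5.27 × 3.44/(3.44 + 40.4) = 5.27 × 0.07847 = 0.4135 mA.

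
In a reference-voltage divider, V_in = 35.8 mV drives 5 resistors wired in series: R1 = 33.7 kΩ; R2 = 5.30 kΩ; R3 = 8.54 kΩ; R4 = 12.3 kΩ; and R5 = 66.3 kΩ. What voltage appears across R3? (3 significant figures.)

ΣR = 33.7 + 5.30 + 8.54 + 12.3 + 66.3 = 126.1 kΩ.
By the voltage-divider rule, V = 35.8 × 8.540/126.1 = 2.424 mV.

V ≈ 2.42 mV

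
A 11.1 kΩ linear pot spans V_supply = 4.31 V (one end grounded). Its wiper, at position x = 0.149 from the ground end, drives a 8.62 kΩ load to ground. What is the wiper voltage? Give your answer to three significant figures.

V_out ≈ 0.552 V

The pot divides into 9.446 kΩ above the wiper and 1.654 kΩ below.
R_L loads the lower segment: effective lower R = 1.388 kΩ.
V_out = 4.31 × 1.388/(9.446 + 1.388) = 0.5521 V.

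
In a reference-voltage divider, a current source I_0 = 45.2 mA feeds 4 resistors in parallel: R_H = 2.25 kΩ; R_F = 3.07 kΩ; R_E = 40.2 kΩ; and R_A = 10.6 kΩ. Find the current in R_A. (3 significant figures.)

I ≈ 4.79 mA

Total conductance ΣG = 1/2.25 + 1/3.07 + 1/40.2 + 1/10.6 = 0.8894 (units of 1/kΩ).
Current divider: I(R_A) = I_0 · G_k/ΣG = 45.2 × (0.09434/0.8894) = 45.2 × 0.1061 = 4.794 mA.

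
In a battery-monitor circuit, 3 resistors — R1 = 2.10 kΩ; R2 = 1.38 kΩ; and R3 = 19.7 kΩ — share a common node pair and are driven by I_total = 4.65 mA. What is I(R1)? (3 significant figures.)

I ≈ 1.77 mA

Total conductance ΣG = 1/2.10 + 1/1.38 + 1/19.7 = 1.252 (units of 1/kΩ).
R1 takes the fraction G_k/ΣG = 0.4762/1.252 = 0.3805, so I = 4.65 × 0.3805 = 1.769 mA.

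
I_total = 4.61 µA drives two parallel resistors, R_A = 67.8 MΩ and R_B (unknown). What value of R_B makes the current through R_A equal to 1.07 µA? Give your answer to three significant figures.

The fraction through R_A equals R_B/(R_A+R_B).
With f = 0.2321, R_B = R_A · f/(1−f) = 67.8 × 0.3023 = 20.49 MΩ.

R_B ≈ 20.5 MΩ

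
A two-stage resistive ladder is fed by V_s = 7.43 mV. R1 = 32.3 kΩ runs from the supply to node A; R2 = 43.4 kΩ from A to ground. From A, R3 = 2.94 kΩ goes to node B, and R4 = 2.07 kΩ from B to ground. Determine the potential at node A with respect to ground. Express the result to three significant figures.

Node A sees R2 in parallel with the series input of stage 2, R3 + R4 = 5.010 kΩ.
R2 ‖ (R3+R4) = 4.492 kΩ.
So V_A = 7.43 × 0.1221 = 0.9071 mV.

V_A ≈ 0.907 mV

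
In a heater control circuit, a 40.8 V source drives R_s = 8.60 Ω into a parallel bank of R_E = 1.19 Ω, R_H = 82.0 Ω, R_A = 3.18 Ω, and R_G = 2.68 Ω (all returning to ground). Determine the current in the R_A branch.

Parallel bank: R_p = 1/(1/1.19 + 1/82.0 + 1/3.18 + 1/2.68) = 0.6493 Ω.
Node voltage V_A = V_s · R_p/(R_s + R_p) = 40.8 × 0.07020 = 2.864 V.
I(R_A) = V_A / R_A = 2.864/3.18 = 0.9007 A.

I ≈ 0.901 A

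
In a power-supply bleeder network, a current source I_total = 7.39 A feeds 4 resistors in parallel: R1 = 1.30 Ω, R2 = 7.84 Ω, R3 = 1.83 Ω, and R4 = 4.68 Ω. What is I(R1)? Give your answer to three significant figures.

Total conductance ΣG = 1/1.30 + 1/7.84 + 1/1.83 + 1/4.68 = 1.657 (units of 1/Ω).
By the current-divider rule, I = I_total · G_k/ΣG = 7.39 × 0.4643 = 3.431 A.

I ≈ 3.43 A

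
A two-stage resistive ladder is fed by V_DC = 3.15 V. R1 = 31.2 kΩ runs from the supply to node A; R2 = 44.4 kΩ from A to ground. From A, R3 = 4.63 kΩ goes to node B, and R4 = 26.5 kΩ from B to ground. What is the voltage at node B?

The second stage (R3 + R4 = 31.13 kΩ) loads node A in parallel with R2.
Effective lower resistance at A: R2 ‖ 31.13 = 18.30 kΩ.
V_A = 3.15 × 18.30/(31.2 + 18.30) = 1.165 V.
Stage 2 is unloaded, so V_B = V_A · R4/(R3+R4) = 1.165 × 26.5/31.13 = 0.9913 V.

V_B ≈ 0.991 V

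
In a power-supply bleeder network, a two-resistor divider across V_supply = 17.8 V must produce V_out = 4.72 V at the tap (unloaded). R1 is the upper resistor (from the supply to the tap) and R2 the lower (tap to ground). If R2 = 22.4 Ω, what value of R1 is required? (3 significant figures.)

R1 ≈ 62.1 Ω

The divider ratio is R2/(R1+R2) = 4.72/17.8 = 0.2652.
So R1 = R2 · (V_supply/V_out − 1) = 22.4 × (17.8/4.72 − 1) = 22.4 × 2.771 = 62.07 Ω.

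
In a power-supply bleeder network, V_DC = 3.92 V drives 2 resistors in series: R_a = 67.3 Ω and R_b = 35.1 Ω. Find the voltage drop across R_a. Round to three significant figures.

V ≈ 2.58 V

Series total: ΣR = 67.3 + 35.1 = 102.4 Ω.
By the voltage-divider rule, V = 3.92 × 67.30/102.4 = 2.576 V.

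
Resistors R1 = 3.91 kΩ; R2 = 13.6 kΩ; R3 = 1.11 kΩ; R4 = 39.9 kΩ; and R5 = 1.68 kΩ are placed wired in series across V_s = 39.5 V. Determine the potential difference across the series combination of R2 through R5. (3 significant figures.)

V ≈ 36.9 V

ΣR = 3.91 + 13.6 + 1.11 + 39.9 + 1.68 = 60.20 kΩ.
R_{R2..R5} = 13.6 + 1.11 + 39.9 + 1.68 = 56.29 kΩ.
Voltage divider: V = V_s · (56.29 / 60.20) = 39.5 × 0.9350 = 36.93 V.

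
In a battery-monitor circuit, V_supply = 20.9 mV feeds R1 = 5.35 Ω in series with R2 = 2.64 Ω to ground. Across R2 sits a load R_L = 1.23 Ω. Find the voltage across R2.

First combine the lower leg with the load: R2 ‖ R_L = 0.8391 Ω.
Now apply the divider: V_out = 20.9 × 0.1356 = 2.833 mV.

V_out ≈ 2.83 mV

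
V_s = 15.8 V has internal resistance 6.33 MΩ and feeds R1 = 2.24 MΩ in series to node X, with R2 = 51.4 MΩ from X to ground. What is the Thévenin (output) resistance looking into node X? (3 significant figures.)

R1' = 6.33 + 2.24 = 8.570 MΩ (source resistance + R1).
Zeroing V_s shorts the top of R1' to ground, so R_th = R1' ‖ R2 = 7.345 MΩ.

R_th ≈ 7.35 MΩ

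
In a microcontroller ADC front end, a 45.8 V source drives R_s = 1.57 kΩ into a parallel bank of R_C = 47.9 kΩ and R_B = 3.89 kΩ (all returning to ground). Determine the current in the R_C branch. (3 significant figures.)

Equivalent of the parallel group: R_p = 3.598 kΩ.
Node voltage V_A = V_CC · R_p/(R_s + R_p) = 45.8 × 0.6962 = 31.89 V.
Branch current I = V_A/R_C = 31.89/47.9 = 0.6657 mA.

I ≈ 0.666 mA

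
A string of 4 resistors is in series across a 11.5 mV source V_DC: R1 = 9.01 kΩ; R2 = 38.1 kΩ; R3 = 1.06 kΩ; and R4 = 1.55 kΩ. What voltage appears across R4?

V ≈ 0.359 mV

Series total: ΣR = 9.01 + 38.1 + 1.06 + 1.55 = 49.72 kΩ.
Voltage divider: V = V_DC · (1.550 / 49.72) = 11.5 × 0.03117 = 0.3585 mV.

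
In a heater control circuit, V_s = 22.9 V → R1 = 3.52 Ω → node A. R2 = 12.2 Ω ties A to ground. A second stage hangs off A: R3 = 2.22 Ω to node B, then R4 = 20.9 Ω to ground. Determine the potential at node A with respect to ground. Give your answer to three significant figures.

V_A ≈ 15.9 V

Looking into the second stage from A: R3 + R4 = 23.12 Ω appears in parallel with R2.
R2 ‖ (R3+R4) = 7.986 Ω.
First divider: V_A = V_s · 7.986/(3.52 + 7.986) = 15.89 V.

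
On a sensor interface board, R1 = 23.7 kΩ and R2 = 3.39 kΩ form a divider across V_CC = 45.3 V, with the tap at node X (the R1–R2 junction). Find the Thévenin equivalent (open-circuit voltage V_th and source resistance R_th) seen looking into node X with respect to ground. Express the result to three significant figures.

V_th ≈ 5.67 V, R_th ≈ 2.97 kΩ

V_th is the unloaded tap voltage: V_CC · R2/(R1+R2) = 45.3 × 0.1251 = 5.669 V.
Zeroing V_CC shorts the top of R1 to ground, so R_th = R1 ‖ R2 = 2.966 kΩ.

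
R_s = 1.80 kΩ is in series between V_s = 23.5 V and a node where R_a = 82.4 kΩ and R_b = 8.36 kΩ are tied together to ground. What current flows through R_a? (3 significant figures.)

I ≈ 0.231 mA

Equivalent of the parallel group: R_p = 7.590 kΩ.
V_A = 23.5 × 7.590/9.390 = 19.00 V.
I(R_a) = V_A / R_a = 19.00/82.4 = 0.2305 mA.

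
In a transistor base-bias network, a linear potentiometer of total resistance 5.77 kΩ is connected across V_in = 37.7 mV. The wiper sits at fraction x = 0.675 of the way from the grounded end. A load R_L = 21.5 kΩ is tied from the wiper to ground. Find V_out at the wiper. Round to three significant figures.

Split the track: R_lower = x·R_p = 3.895 kΩ, R_upper = (1−x)·R_p = 1.875 kΩ.
Lower segment in parallel with the load: 3.895 ‖ 21.5 = 3.297 kΩ.
Then V_out = V_in · 3.297/(1.875 + 3.297) = 24.03 mV.

V_out ≈ 24.0 mV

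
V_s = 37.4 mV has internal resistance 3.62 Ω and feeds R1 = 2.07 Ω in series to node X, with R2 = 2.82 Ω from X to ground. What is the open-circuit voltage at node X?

V_th ≈ 12.4 mV

R1' = 3.62 + 2.07 = 5.690 Ω (source resistance + R1).
V_th is the unloaded tap voltage: V_s · R2/(R1'+R2) = 37.4 × 0.3314 = 12.39 mV.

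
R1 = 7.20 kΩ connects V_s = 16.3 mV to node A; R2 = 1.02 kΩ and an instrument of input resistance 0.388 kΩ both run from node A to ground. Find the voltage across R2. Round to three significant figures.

V_out ≈ 0.612 mV

R2 ‖ R_L = (1.02 × 0.388)/(1.02 + 0.388) = 0.2811 kΩ.
Then V_out = V_s · R2'/(R1 + R2') = 16.3 × 0.2811/7.481 = 0.6124 mV.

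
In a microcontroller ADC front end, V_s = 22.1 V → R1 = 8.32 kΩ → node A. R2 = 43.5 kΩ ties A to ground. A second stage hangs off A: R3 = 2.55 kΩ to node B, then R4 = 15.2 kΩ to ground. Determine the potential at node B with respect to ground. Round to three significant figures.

V_B ≈ 11.4 V

Looking into the second stage from A: R3 + R4 = 17.75 kΩ appears in parallel with R2.
Effective lower resistance at A: R2 ‖ 17.75 = 12.61 kΩ.
First divider: V_A = V_s · 12.61/(8.32 + 12.61) = 13.31 V.
Stage 2 is unloaded, so V_B = V_A · R4/(R3+R4) = 13.31 × 15.2/17.75 = 11.40 V.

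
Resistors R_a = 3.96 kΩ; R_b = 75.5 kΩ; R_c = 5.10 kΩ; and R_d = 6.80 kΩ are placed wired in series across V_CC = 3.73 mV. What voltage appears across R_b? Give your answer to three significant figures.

Series total: ΣR = 3.96 + 75.5 + 5.10 + 6.80 = 91.36 kΩ.
V = V_CC · R/ΣR = 3.73 × 0.8264 = 3.082 mV.

V ≈ 3.08 mV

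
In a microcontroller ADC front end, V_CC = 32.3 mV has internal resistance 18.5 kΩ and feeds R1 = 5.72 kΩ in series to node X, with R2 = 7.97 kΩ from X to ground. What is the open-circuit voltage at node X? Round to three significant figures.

V_th ≈ 8.00 mV

R1' = 18.5 + 5.72 = 24.22 kΩ (source resistance + R1).
Open-circuit (no load on X): V_th = V_CC · R2/(R1' + R2) = 32.3 × 7.97/(24.22 + 7.97) = 7.997 mV.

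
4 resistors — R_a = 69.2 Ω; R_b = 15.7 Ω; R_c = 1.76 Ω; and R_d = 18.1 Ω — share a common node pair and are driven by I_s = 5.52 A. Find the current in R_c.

ΣG = 1/69.2 + 1/15.7 + 1/1.76 + 1/18.1 = 0.7016.
By the current-divider rule, I = I_s · G_k/ΣG = 5.52 × 0.8099 = 4.470 A.

I ≈ 4.47 A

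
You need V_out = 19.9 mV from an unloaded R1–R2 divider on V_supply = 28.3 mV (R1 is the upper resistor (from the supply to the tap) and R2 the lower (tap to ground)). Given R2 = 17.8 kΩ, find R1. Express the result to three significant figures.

R1 ≈ 7.51 kΩ

Required fraction k = V_out/V_supply = 0.7032.
R1 = R2·(1/k − 1) = 17.8 × 0.4221 = 7.514 kΩ.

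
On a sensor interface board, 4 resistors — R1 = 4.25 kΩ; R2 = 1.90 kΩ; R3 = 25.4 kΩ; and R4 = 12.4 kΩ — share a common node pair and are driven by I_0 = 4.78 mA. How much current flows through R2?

Conductances: ΣG = 1/4.25 + 1/1.90 + 1/25.4 + 1/12.4 = 0.8816 (1/kΩ).
R2 takes the fraction G_k/ΣG = 0.5263/0.8816 = 0.5970, so I = 4.78 × 0.5970 = 2.854 mA.

I ≈ 2.85 mA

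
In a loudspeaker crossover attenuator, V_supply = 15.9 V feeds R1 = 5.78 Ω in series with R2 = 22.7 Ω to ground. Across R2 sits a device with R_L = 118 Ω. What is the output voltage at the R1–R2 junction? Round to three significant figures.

R2 ‖ R_L = (22.7 × 118)/(22.7 + 118) = 19.04 Ω.
Voltage divider with the loaded lower leg: V_out = 15.9 × 19.04/(5.78 + 19.04) = 15.9 × 0.7671 = 12.20 V.
(Unloaded it would be 12.7 V; the load pulls it down.)

V_out ≈ 12.2 V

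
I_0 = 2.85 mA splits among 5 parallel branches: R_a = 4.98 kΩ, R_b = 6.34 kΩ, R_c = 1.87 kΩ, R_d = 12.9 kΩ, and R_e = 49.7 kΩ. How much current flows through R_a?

ΣG = 1/4.98 + 1/6.34 + 1/1.87 + 1/12.9 + 1/49.7 = 0.9909.
By the current-divider rule, I = I_0 · G_k/ΣG = 2.85 × 0.2026 = 0.5775 mA.

I ≈ 0.578 mA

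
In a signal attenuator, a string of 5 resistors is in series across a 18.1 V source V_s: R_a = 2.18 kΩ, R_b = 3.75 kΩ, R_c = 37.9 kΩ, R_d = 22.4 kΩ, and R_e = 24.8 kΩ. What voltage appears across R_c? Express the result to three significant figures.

Series total: ΣR = 2.18 + 3.75 + 37.9 + 22.4 + 24.8 = 91.03 kΩ.
Voltage divider: V = V_s · (37.90 / 91.03) = 18.1 × 0.4163 = 7.536 V.

V ≈ 7.54 V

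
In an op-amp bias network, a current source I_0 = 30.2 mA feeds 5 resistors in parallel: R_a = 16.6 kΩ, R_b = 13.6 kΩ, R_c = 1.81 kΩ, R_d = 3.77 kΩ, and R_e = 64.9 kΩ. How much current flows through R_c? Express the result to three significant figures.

Total conductance ΣG = 1/16.6 + 1/13.6 + 1/1.81 + 1/3.77 + 1/64.9 = 0.9669 (units of 1/kΩ).
By the current-divider rule, I = I_0 · G_k/ΣG = 30.2 × 0.5714 = 17.26 mA.

I ≈ 17.3 mA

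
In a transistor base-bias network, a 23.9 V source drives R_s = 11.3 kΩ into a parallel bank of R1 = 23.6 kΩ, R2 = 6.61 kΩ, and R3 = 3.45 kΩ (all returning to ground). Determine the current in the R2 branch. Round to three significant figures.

I ≈ 0.559 mA

Combine the parallel branches: R_p = (1/23.6 + 1/6.61 + 1/3.45)⁻¹ = 2.068 kΩ.
V_A by voltage divider: V_A = 23.9 × 2.068/(11.3 + 2.068) = 3.698 V.
Branch current I = V_A/R2 = 3.698/6.61 = 0.5594 mA.
(Equivalently: I_total = 1.788 mA, then current-divider fraction G_k/ΣG = 0.3129.)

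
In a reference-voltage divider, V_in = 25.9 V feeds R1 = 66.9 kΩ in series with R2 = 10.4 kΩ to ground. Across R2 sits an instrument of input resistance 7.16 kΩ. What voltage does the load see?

V_out ≈ 1.54 V

First combine the lower leg with the load: R2 ‖ R_L = 4.241 kΩ.
Now apply the divider: V_out = 25.9 × 0.05961 = 1.544 V.
(Unloaded it would be 3.48 V; the load pulls it down.)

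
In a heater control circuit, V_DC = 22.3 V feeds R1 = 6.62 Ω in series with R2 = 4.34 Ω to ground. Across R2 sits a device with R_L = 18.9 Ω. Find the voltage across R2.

The load sits in parallel with R2, giving an effective lower resistance R2' = R2·R_L/(R2+R_L) = 3.530 Ω.
Voltage divider with the loaded lower leg: V_out = 22.3 × 3.530/(6.62 + 3.530) = 22.3 × 0.3478 = 7.755 V.
(Unloaded it would be 8.83 V; the load pulls it down.)

V_out ≈ 7.75 V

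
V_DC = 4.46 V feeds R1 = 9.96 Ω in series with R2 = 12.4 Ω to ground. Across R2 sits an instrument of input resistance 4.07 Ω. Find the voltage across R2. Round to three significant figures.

R2 ‖ R_L = (12.4 × 4.07)/(12.4 + 4.07) = 3.064 Ω.
Now apply the divider: V_out = 4.46 × 0.2353 = 1.049 V.
(Unloaded it would be 2.47 V; the load pulls it down.)

V_out ≈ 1.05 V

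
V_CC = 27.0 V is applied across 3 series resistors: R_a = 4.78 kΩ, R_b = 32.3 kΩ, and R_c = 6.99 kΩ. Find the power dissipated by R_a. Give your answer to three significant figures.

P ≈ 1.79 mW

Series current I = V_CC/ΣR = 27.0/44.07 = 0.6127 mA.
P(R_a) = I²·R_a = (0.6127)² × 4.78 = 1.794 mW.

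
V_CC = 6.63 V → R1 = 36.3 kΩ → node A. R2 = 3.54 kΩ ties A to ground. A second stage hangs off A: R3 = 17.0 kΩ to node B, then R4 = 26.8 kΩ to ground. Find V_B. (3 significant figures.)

Looking into the second stage from A: R3 + R4 = 43.80 kΩ appears in parallel with R2.
R2 ‖ (R3+R4) = 3.275 kΩ.
So V_A = 6.63 × 0.08276 = 0.5487 V.
Then the unloaded second divider: V_B = V_A × R4/(R3+R4) = 0.5487 × 0.6119 = 0.3357 V.

V_B ≈ 0.336 V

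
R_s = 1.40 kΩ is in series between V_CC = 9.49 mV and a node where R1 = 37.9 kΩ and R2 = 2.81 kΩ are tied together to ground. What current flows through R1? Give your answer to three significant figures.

Equivalent of the parallel group: R_p = 2.616 kΩ.
V_A by voltage divider: V_A = 9.49 × 2.616/(1.40 + 2.616) = 6.182 mV.
I(R1) = V_A / R1 = 6.182/37.9 = 0.1631 µA.

I ≈ 0.163 µA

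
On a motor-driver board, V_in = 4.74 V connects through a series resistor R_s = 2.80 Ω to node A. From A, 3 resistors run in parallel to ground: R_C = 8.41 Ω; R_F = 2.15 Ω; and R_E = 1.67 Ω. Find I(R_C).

I ≈ 0.131 A

Combine the parallel branches: R_p = (1/8.41 + 1/2.15 + 1/1.67)⁻¹ = 0.8454 Ω.
Node voltage V_A = V_in · R_p/(R_s + R_p) = 4.74 × 0.2319 = 1.099 V.
I(R_C) = V_A / R_C = 1.099/8.41 = 0.1307 A.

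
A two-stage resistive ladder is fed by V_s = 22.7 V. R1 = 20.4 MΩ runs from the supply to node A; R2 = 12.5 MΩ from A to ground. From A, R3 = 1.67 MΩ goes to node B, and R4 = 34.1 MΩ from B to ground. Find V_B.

V_B ≈ 6.76 V

The second stage (R3 + R4 = 35.77 MΩ) loads node A in parallel with R2.
Effective lower resistance at A: R2 ‖ 35.77 = 9.263 MΩ.
V_A = 22.7 × 9.263/(20.4 + 9.263) = 7.089 V.
Then the unloaded second divider: V_B = V_A × R4/(R3+R4) = 7.089 × 0.9533 = 6.758 V.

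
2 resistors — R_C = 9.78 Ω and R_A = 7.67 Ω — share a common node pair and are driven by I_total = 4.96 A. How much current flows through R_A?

For two parallel branches, I_k = I_total · (other R)/(sum of R).
I(R_A) = 4.96 × 9.78/(9.78 + 7.67) = 4.96 × 0.5605 = 2.780 A.

I ≈ 2.78 A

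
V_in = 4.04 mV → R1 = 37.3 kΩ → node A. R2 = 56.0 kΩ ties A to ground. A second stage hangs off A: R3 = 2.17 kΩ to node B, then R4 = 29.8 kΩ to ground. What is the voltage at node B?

The second stage (R3 + R4 = 31.97 kΩ) loads node A in parallel with R2.
R2 ‖ (R3+R4) = 20.35 kΩ.
V_A = 4.04 × 20.35/(37.3 + 20.35) = 1.426 mV.
V_B = V_A × 0.9321 = 1.329 mV.

V_B ≈ 1.33 mV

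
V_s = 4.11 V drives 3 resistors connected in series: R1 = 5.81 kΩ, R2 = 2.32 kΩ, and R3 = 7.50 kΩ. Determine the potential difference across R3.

Total series resistance ΣR = 5.81 + 2.32 + 7.50 = 15.63 kΩ.
Voltage divider: V = V_s · (7.500 / 15.63) = 4.11 × 0.4798 = 1.972 V.

V ≈ 1.97 V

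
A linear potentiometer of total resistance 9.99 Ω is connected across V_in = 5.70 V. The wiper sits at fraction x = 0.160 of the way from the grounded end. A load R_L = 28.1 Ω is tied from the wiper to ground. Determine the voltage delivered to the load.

Split the track: R_lower = x·R_p = 1.598 Ω, R_upper = (1−x)·R_p = 8.392 Ω.
(x·R_p) ‖ R_L = 1.512 Ω.
V_out = 5.70 × 1.512/(8.392 + 1.512) = 0.8704 V.
(Unloaded: V_out = x·V_in = 0.912 V.)

V_out ≈ 0.870 V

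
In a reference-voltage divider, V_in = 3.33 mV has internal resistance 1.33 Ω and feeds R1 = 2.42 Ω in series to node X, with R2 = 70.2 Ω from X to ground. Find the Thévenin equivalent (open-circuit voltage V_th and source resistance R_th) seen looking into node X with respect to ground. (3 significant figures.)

V_th ≈ 3.16 mV, R_th ≈ 3.56 Ω

R1' = 1.33 + 2.42 = 3.750 Ω (source resistance + R1).
With X open, the divider is unloaded: V_th = 3.33 × 70.2/73.95 = 3.161 mV.
With V_in suppressed (replaced by a short), R_th = R1' ‖ R2 = (3.750 × 70.2)/(3.750 + 70.2) = 3.560 Ω.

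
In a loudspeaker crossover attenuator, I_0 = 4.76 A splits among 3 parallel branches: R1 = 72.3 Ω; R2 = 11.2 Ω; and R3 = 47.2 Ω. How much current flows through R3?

I ≈ 0.811 A

Total conductance ΣG = 1/72.3 + 1/11.2 + 1/47.2 = 0.1243 (units of 1/Ω).
Current divider: I(R3) = I_0 · G_k/ΣG = 4.76 × (0.02119/0.1243) = 4.76 × 0.1704 = 0.8113 A.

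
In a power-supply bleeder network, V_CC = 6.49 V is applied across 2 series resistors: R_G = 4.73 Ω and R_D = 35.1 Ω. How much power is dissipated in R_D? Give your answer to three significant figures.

P ≈ 0.932 W

The common current is I = 6.49/39.83 = 0.1629 A.
V(R_D) = I·R = 5.719 V; P = V·I = 5.719 × 0.1629 = 0.9319 W.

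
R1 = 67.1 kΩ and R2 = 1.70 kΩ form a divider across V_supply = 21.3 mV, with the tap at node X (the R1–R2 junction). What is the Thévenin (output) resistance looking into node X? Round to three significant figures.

Looking into X with the source shorted: R_th = R1·R2/(R1+R2) = 67.10 × 1.70/68.80 = 1.658 kΩ.

R_th ≈ 1.66 kΩ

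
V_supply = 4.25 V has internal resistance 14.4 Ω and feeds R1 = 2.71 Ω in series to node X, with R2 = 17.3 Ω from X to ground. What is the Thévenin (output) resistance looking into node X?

R1' = 14.4 + 2.71 = 17.11 Ω (source resistance + R1).
With V_supply suppressed (replaced by a short), R_th = R1' ‖ R2 = (17.11 × 17.3)/(17.11 + 17.3) = 8.602 Ω.

R_th ≈ 8.60 Ω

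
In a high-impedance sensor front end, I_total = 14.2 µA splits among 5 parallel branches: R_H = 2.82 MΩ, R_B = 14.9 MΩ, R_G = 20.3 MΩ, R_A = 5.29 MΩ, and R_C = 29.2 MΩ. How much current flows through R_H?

I ≈ 7.25 µA

Conductances: ΣG = 1/2.82 + 1/14.9 + 1/20.3 + 1/5.29 + 1/29.2 = 0.6943 (1/MΩ).
Current divider: I(R_H) = I_total · G_k/ΣG = 14.2 × (0.3546/0.6943) = 14.2 × 0.5108 = 7.253 µA.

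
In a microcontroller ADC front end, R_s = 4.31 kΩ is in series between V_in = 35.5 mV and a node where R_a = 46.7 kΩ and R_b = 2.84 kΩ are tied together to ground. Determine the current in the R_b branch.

I ≈ 4.79 µA

Parallel bank: R_p = 1/(1/46.7 + 1/2.84) = 2.677 kΩ.
Node voltage V_A = V_in · R_p/(R_s + R_p) = 35.5 × 0.3832 = 13.60 mV.
Branch current I = V_A/R_b = 13.60/2.84 = 4.789 µA.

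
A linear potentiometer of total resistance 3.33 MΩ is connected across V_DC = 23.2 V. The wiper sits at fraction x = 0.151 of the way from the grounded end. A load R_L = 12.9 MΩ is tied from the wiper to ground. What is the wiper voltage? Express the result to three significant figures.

V_out ≈ 3.39 V

Split the track: R_lower = x·R_p = 0.5028 MΩ, R_upper = (1−x)·R_p = 2.827 MΩ.
(x·R_p) ‖ R_L = 0.4840 MΩ.
Loaded-divider output: V_out = 23.2 × 0.1462 = 3.391 V.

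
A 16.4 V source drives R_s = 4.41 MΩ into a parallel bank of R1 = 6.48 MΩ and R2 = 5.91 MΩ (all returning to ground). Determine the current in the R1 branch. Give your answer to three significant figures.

Parallel bank: R_p = 1/(1/6.48 + 1/5.91) = 3.091 MΩ.
V_A = 16.4 × 3.091/7.501 = 6.758 V.
I(R1) = V_A / R1 = 6.758/6.48 = 1.043 µA.

I ≈ 1.04 µA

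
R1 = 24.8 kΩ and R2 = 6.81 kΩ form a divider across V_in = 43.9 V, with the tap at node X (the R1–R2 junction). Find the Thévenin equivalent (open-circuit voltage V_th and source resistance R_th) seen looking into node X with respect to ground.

Open-circuit (no load on X): V_th = V_in · R2/(R1 + R2) = 43.9 × 6.81/(24.80 + 6.81) = 9.458 V.
Zeroing V_in shorts the top of R1 to ground, so R_th = R1 ‖ R2 = 5.343 kΩ.

V_th ≈ 9.46 V, R_th ≈ 5.34 kΩ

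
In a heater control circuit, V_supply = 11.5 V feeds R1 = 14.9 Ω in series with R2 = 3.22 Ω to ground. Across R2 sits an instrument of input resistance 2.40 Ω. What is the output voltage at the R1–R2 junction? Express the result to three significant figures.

V_out ≈ 0.972 V

First combine the lower leg with the load: R2 ‖ R_L = 1.375 Ω.
Now apply the divider: V_out = 11.5 × 0.08449 = 0.9716 V.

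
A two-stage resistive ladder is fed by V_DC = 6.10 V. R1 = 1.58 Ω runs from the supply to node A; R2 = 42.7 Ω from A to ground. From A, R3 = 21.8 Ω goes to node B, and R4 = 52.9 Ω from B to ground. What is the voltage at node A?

V_A ≈ 5.76 V

The second stage (R3 + R4 = 74.70 Ω) loads node A in parallel with R2.
Effective lower resistance at A: R2 ‖ 74.70 = 27.17 Ω.
V_A = 6.10 × 27.17/(1.58 + 27.17) = 5.765 V.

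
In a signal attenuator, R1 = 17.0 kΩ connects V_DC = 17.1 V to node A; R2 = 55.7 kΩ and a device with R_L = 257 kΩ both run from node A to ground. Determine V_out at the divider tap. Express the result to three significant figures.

V_out ≈ 12.5 V

The load sits in parallel with R2, giving an effective lower resistance R2' = R2·R_L/(R2+R_L) = 45.78 kΩ.
Now apply the divider: V_out = 17.1 × 0.7292 = 12.47 V.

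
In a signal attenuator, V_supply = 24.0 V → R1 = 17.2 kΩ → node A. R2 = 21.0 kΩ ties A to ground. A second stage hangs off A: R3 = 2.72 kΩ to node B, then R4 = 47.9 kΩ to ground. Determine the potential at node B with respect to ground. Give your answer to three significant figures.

V_B ≈ 10.5 V

Looking into the second stage from A: R3 + R4 = 50.62 kΩ appears in parallel with R2.
R2 ‖ (R3+R4) = 14.84 kΩ.
First divider: V_A = V_supply · 14.84/(17.2 + 14.84) = 11.12 V.
Then the unloaded second divider: V_B = V_A × R4/(R3+R4) = 11.12 × 0.9463 = 10.52 V.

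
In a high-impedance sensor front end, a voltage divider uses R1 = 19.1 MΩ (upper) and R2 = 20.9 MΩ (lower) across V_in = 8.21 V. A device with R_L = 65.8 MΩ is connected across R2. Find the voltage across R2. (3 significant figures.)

The load sits in parallel with R2, giving an effective lower resistance R2' = R2·R_L/(R2+R_L) = 15.86 MΩ.
Now apply the divider: V_out = 8.21 × 0.4537 = 3.725 V.
(Unloaded it would be 4.29 V; the load pulls it down.)

V_out ≈ 3.72 V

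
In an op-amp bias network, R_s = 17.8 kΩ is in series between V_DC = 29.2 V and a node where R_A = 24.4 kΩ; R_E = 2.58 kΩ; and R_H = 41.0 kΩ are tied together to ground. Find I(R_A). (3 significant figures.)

I ≈ 0.132 mA

Equivalent of the parallel group: R_p = 2.208 kΩ.
V_A = 29.2 × 2.208/20.01 = 3.222 V.
I(R_A) = V_A / R_A = 3.222/24.4 = 0.1320 mA.
(Check via current divider: I_total = 1.459 mA; share G_k/ΣG = 0.09048 → same result.)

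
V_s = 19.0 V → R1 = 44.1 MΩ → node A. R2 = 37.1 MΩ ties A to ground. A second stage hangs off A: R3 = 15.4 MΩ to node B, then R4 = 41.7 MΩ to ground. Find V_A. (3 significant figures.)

V_A ≈ 6.42 V

The second stage (R3 + R4 = 57.10 MΩ) loads node A in parallel with R2.
R2 ‖ (R3+R4) = 22.49 MΩ.
V_A = 19.0 × 22.49/(44.1 + 22.49) = 6.417 V.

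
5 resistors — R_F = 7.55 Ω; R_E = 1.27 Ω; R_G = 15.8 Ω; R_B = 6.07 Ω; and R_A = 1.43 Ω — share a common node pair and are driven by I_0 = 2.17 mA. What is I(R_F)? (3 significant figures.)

I ≈ 0.156 mA

Total conductance ΣG = 1/7.55 + 1/1.27 + 1/15.8 + 1/6.07 + 1/1.43 = 1.847 (units of 1/Ω).
Current divider: I(R_F) = I_0 · G_k/ΣG = 2.17 × (0.1325/1.847) = 2.17 × 0.07170 = 0.1556 mA.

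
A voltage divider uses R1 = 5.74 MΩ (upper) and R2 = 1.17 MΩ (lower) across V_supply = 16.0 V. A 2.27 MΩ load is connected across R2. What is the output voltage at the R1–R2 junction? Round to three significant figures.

The load sits in parallel with R2, giving an effective lower resistance R2' = R2·R_L/(R2+R_L) = 0.7721 MΩ.
Then V_out = V_supply · R2'/(R1 + R2') = 16.0 × 0.7721/6.512 = 1.897 V.
(Unloaded it would be 2.71 V; the load pulls it down.)

V_out ≈ 1.90 V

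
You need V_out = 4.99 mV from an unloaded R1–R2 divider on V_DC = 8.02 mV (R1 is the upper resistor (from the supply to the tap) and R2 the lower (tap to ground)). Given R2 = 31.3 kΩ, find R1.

Required fraction k = V_out/V_DC = 0.6222.
Rearranging, R1 = R2·(1−k)/k = 31.3 × 0.6072 = 19.01 kΩ.

R1 ≈ 19.0 kΩ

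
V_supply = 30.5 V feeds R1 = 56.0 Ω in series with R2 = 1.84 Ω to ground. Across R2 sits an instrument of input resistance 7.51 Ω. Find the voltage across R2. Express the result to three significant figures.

V_out ≈ 0.784 V

First combine the lower leg with the load: R2 ‖ R_L = 1.478 Ω.
Now apply the divider: V_out = 30.5 × 0.02571 = 0.7842 V.
(Unloaded it would be 0.970 V; the load pulls it down.)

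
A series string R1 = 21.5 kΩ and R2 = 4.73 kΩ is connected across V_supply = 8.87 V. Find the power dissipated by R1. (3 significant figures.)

ΣR = 26.23 kΩ → I = 8.87/26.23 = 0.3382 mA.
P = I²R = 0.1144 × 21.5 = 2.459 mW.

P ≈ 2.46 mW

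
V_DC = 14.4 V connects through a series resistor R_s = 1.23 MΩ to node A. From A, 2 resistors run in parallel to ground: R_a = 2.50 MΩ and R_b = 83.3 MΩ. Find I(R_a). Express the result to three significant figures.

I ≈ 3.82 µA

Parallel bank: R_p = 1/(1/2.50 + 1/83.3) = 2.427 MΩ.
V_A = 14.4 × 2.427/3.657 = 9.557 V.
Branch current I = V_A/R_a = 9.557/2.50 = 3.823 µA.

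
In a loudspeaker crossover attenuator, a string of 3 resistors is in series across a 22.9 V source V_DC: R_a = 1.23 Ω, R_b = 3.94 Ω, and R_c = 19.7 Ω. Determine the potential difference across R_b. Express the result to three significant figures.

V ≈ 3.63 V

Total series resistance ΣR = 1.23 + 3.94 + 19.7 = 24.87 Ω.
Voltage divider: V = V_DC · (3.940 / 24.87) = 22.9 × 0.1584 = 3.628 V.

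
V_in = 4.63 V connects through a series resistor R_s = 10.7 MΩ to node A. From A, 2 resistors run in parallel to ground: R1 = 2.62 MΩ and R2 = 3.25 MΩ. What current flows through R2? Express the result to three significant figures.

I ≈ 0.170 µA

Equivalent of the parallel group: R_p = 1.451 MΩ.
V_A = 4.63 × 1.451/12.15 = 0.5528 V.
Branch current I = V_A/R2 = 0.5528/3.25 = 0.1701 µA.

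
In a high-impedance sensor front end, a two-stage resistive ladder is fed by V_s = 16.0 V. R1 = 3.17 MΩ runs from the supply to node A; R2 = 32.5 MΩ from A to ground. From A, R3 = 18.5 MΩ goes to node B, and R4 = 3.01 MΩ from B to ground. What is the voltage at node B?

V_B ≈ 1.80 V

The second stage (R3 + R4 = 21.51 MΩ) loads node A in parallel with R2.
R2 ‖ (R3+R4) = 12.94 MΩ.
First divider: V_A = V_s · 12.94/(3.17 + 12.94) = 12.85 V.
Then the unloaded second divider: V_B = V_A × R4/(R3+R4) = 12.85 × 0.1399 = 1.798 V.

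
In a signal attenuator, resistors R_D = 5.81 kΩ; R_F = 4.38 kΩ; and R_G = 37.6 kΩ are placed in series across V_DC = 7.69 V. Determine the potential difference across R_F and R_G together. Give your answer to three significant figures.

Total series resistance ΣR = 5.81 + 4.38 + 37.6 = 47.79 kΩ.
R_{R_F..R_G} = 4.38 + 37.6 = 41.98 kΩ.
By the voltage-divider rule, V = 7.69 × 41.98/47.79 = 6.755 V.

V ≈ 6.76 V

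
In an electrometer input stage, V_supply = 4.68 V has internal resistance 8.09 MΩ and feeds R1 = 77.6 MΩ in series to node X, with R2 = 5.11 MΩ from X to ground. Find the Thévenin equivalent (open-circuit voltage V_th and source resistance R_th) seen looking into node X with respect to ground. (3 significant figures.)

R1' = 8.09 + 77.6 = 85.69 MΩ (source resistance + R1).
V_th is the unloaded tap voltage: V_supply · R2/(R1'+R2) = 4.68 × 0.05628 = 0.2634 V.
With V_supply suppressed (replaced by a short), R_th = R1' ‖ R2 = (85.69 × 5.11)/(85.69 + 5.11) = 4.822 MΩ.

V_th ≈ 0.263 V, R_th ≈ 4.82 MΩ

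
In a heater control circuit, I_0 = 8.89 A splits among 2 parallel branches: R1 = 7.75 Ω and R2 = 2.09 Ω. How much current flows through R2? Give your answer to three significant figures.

For two parallel branches, I_k = I_0 · (other R)/(sum of R).
I(R2) = 8.89 × 7.75/(7.75 + 2.09) = 8.89 × 0.7876 = 7.002 A.

I ≈ 7.00 A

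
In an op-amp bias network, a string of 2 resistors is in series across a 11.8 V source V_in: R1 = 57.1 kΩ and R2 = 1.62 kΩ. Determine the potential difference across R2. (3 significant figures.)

V ≈ 0.326 V

Series total: ΣR = 57.1 + 1.62 = 58.72 kΩ.
Voltage divider: V = V_in · (1.620 / 58.72) = 11.8 × 0.02759 = 0.3255 V.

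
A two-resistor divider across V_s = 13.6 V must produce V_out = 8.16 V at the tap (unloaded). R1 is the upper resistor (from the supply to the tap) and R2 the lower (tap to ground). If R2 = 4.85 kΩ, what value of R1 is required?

R1 ≈ 3.23 kΩ

The divider ratio is R2/(R1+R2) = 8.16/13.6 = 0.6000.
Rearranging, R1 = R2·(1−k)/k = 4.85 × 0.6667 = 3.233 kΩ.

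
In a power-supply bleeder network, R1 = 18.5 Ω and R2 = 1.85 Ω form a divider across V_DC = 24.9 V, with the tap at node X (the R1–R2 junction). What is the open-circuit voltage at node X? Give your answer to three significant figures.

V_th is the unloaded tap voltage: V_DC · R2/(R1+R2) = 24.9 × 0.09091 = 2.264 V.

V_th ≈ 2.26 V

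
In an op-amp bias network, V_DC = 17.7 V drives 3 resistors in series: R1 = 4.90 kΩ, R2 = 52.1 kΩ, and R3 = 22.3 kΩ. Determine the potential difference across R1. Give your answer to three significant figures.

V ≈ 1.09 V

ΣR = 4.90 + 52.1 + 22.3 = 79.30 kΩ.
By the voltage-divider rule, V = 17.7 × 4.900/79.30 = 1.094 V.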